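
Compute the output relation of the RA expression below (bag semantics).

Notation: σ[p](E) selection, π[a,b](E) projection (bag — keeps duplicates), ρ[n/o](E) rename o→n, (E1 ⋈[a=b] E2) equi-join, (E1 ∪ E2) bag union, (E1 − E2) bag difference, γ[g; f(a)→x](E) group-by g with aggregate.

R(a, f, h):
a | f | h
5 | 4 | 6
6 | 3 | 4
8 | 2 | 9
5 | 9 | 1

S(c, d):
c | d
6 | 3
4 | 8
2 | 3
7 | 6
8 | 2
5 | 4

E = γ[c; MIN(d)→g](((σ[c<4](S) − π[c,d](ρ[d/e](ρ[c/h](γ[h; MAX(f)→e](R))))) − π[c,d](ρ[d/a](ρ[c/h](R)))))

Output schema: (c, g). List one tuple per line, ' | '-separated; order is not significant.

Row counts bottom-up:
  S → 6
  σ[c<4](S) → 1
  R → 4
  γ[h; MAX(f)→e](R) → 4
  ρ[c/h](γ[h; MAX(f)→e](R)) → 4
  ρ[d/e](ρ[c/h](γ[h; MAX(f)→e](R))) → 4
  π[c,d](ρ[d/e](ρ[c/h](γ[h; MAX(f)→e](R)))) → 4
  (σ[c<4](S) − π[c,d](ρ[d/e](ρ[c/h](γ[h; MAX(f)→e](R))))) → 1
  R → 4
  ρ[c/h](R) → 4
  ρ[d/a](ρ[c/h](R)) → 4
  π[c,d](ρ[d/a](ρ[c/h](R))) → 4
  ((σ[c<4](S) − π[c,d](ρ[d/e](ρ[c/h](γ[h; MAX(f)→e](R))))) − π[c,d](ρ[d/a](ρ[c/h](R)))) → 1
  γ[c; MIN(d)→g](((σ[c<4](S) − π[c,d](ρ[d/e](ρ[c/h](γ[h; MAX(f)→e](R))))) − π[c,d](ρ[d/a](ρ[c/h](R))))) → 1

== RESULT ==
c | g
2 | 3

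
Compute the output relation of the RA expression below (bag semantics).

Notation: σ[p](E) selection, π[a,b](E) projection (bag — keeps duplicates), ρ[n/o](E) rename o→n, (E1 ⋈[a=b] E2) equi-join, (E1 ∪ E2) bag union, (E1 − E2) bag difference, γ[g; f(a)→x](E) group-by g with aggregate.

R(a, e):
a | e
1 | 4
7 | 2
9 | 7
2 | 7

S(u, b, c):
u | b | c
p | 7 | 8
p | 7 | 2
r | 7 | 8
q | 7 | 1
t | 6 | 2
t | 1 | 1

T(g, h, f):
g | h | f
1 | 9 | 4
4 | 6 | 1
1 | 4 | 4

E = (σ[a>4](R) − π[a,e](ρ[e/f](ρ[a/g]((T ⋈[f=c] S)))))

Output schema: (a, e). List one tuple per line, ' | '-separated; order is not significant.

Subexpression sizes:
  R → 4
  σ[a>4](R) → 2
  T → 3
  S → 6
  (T ⋈[f=c] S) → 2
  ρ[a/g]((T ⋈[f=c] S)) → 2
  ρ[e/f](ρ[a/g]((T ⋈[f=c] S))) → 2
  π[a,e](ρ[e/f](ρ[a/g]((T ⋈[f=c] S)))) → 2
  (σ[a>4](R) − π[a,e](ρ[e/f](ρ[a/g]((T ⋈[f=c] S))))) → 2

== RESULT ==
a | e
7 | 2
9 | 7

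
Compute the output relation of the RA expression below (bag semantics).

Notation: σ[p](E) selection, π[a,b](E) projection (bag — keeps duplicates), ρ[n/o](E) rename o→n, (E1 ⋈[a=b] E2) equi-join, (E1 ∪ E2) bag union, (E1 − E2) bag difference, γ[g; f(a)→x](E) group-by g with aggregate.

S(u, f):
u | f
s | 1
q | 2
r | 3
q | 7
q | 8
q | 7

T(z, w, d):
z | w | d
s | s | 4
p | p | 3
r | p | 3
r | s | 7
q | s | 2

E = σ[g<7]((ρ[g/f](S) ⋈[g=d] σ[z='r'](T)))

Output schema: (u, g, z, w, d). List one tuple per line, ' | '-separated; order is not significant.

Subexpression sizes:
  S → 6
  ρ[g/f](S) → 6
  T → 5
  σ[z='r'](T) → 2
  (ρ[g/f](S) ⋈[g=d] σ[z='r'](T)) → 3
  σ[g<7]((ρ[g/f](S) ⋈[g=d] σ[z='r'](T))) → 1

== RESULT ==
u | g | z | w | d
r | 3 | r | p | 3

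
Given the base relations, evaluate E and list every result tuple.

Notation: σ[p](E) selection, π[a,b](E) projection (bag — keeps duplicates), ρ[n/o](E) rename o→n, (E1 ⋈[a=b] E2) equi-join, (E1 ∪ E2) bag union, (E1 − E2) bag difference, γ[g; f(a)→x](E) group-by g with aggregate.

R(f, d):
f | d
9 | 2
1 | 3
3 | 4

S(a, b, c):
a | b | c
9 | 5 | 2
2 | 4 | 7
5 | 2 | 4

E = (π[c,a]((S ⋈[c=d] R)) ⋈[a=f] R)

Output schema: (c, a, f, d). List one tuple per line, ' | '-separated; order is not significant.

Subexpression sizes:
  S → 3
  R → 3
  (S ⋈[c=d] R) → 2
  π[c,a]((S ⋈[c=d] R)) → 2
  R → 3
  (π[c,a]((S ⋈[c=d] R)) ⋈[a=f] R) → 1

== RESULT ==
c | a | f | d
2 | 9 | 9 | 2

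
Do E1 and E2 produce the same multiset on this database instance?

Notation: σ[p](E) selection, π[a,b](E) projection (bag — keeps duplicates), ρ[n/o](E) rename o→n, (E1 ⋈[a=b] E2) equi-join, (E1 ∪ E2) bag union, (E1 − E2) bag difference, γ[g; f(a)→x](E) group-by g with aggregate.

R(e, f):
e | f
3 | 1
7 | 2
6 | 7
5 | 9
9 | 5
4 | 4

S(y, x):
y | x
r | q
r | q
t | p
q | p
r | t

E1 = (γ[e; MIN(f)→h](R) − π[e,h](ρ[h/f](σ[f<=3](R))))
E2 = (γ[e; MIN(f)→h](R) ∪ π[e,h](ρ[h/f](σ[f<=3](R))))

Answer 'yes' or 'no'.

E1 stepwise |·|:
  R → 6
  γ[e; MIN(f)→h](R) → 6
  R → 6
  σ[f<=3](R) → 2
  ρ[h/f](σ[f<=3](R)) → 2
  π[e,h](ρ[h/f](σ[f<=3](R))) → 2
  (γ[e; MIN(f)→h](R) − π[e,h](ρ[h/f](σ[f<=3](R)))) → 4
E2 stepwise |·|:
  R → 6
  γ[e; MIN(f)→h](R) → 6
  R → 6
  σ[f<=3](R) → 2
  ρ[h/f](σ[f<=3](R)) → 2
  π[e,h](ρ[h/f](σ[f<=3](R))) → 2
  (γ[e; MIN(f)→h](R) ∪ π[e,h](ρ[h/f](σ[f<=3](R)))) → 8

E1 result:
e | h
4 | 4
5 | 9
6 | 7
9 | 5
E2 result:
e | h
3 | 1
3 | 1
4 | 4
5 | 9
6 | 7
7 | 2
7 | 2
9 | 5
Witness: (3, 1) appears 0× in E1 but 2× in E2.

no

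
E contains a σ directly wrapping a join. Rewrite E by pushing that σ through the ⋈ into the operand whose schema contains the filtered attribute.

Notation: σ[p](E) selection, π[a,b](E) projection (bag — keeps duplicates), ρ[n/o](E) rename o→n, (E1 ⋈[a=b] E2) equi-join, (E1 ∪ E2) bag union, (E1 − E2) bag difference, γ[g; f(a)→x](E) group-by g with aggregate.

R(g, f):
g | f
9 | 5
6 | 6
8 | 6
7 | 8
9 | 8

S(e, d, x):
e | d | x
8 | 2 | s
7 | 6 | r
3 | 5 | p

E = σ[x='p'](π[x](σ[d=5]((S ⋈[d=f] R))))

σ filters on d, owned by the left side.
E' = σ[x='p'](π[x]((σ[d=5](S) ⋈[d=f] R)))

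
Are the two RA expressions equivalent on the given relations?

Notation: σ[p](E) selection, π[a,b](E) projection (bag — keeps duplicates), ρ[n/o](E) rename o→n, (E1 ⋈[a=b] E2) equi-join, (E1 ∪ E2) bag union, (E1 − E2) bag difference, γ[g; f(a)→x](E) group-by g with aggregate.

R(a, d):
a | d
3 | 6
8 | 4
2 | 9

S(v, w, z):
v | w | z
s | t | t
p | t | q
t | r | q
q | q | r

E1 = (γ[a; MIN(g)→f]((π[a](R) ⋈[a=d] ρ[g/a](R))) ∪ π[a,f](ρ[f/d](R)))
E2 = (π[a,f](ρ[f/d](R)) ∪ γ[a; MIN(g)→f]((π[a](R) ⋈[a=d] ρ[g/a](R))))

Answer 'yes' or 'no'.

E1 row counts bottom-up:
  R → 3
  π[a](R) → 3
  R → 3
  ρ[g/a](R) → 3
  (π[a](R) ⋈[a=d] ρ[g/a](R)) → 0
  γ[a; MIN(g)→f]((π[a](R) ⋈[a=d] ρ[g/a](R))) → 0
  R → 3
  ρ[f/d](R) → 3
  π[a,f](ρ[f/d](R)) → 3
  (γ[a; MIN(g)→f]((π[a](R) ⋈[a=d] ρ[g/a](R))) ∪ π[a,f](ρ[f/d](R))) → 3
E2 row counts bottom-up:
  R → 3
  ρ[f/d](R) → 3
  π[a,f](ρ[f/d](R)) → 3
  R → 3
  π[a](R) → 3
  R → 3
  ρ[g/a](R) → 3
  (π[a](R) ⋈[a=d] ρ[g/a](R)) → 0
  γ[a; MIN(g)→f]((π[a](R) ⋈[a=d] ρ[g/a](R))) → 0
  (π[a,f](ρ[f/d](R)) ∪ γ[a; MIN(g)→f]((π[a](R) ⋈[a=d] ρ[g/a](R)))) → 3

E1 and E2 produce the same multiset:
a | f
2 | 9
3 | 6
8 | 4

yes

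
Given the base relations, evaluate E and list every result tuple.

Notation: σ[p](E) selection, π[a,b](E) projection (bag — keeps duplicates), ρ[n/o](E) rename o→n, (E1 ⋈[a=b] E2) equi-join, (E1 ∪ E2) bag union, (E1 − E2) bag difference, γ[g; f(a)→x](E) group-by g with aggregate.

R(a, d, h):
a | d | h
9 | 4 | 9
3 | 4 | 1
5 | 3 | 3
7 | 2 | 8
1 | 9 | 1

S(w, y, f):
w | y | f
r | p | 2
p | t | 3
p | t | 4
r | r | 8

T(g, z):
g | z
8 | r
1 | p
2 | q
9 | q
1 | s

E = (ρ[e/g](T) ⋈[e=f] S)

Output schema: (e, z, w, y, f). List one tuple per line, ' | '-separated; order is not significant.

Per-node cardinality:
  T → 5
  ρ[e/g](T) → 5
  S → 4
  (ρ[e/g](T) ⋈[e=f] S) → 2

== RESULT ==
e | z | w | y | f
2 | q | r | p | 2
8 | r | r | r | 8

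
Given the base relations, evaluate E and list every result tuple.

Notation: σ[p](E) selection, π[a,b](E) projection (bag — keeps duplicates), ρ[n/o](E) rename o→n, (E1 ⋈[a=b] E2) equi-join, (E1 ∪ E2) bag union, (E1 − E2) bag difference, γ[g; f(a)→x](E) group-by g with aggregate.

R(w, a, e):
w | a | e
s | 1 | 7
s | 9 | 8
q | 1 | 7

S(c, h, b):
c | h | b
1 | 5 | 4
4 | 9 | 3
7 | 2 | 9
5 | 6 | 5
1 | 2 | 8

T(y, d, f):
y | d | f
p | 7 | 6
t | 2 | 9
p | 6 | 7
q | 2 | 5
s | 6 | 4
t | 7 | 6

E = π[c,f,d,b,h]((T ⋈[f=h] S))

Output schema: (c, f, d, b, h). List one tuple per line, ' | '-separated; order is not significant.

Stepwise |·|:
  T → 6
  S → 5
  (T ⋈[f=h] S) → 4
  π[c,f,d,b,h]((T ⋈[f=h] S)) → 4

== RESULT ==
c | f | d | b | h
1 | 5 | 2 | 4 | 5
4 | 9 | 2 | 3 | 9
5 | 6 | 7 | 5 | 6
5 | 6 | 7 | 5 | 6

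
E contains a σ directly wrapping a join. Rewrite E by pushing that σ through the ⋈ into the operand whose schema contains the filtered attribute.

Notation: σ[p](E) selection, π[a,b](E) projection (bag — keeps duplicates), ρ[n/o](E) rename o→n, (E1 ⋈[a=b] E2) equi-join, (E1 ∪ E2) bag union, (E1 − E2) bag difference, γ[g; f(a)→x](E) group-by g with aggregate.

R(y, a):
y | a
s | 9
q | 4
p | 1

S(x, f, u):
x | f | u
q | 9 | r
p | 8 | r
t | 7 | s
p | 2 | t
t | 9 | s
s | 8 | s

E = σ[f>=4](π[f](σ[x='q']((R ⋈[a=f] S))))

σ filters on x, owned by the right side.
E' = σ[f>=4](π[f]((R ⋈[a=f] σ[x='q'](S))))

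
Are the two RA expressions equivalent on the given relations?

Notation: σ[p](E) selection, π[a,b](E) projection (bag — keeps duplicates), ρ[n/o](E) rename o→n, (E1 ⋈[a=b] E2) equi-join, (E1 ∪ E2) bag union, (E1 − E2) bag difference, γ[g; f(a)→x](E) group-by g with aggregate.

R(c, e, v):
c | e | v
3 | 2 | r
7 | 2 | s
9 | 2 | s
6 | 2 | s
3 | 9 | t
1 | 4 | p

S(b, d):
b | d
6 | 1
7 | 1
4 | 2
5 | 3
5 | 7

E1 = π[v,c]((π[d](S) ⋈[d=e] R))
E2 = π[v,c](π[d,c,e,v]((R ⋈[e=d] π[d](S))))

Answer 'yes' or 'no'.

E1 stepwise |·|:
  S → 5
  π[d](S) → 5
  R → 6
  (π[d](S) ⋈[d=e] R) → 4
  π[v,c]((π[d](S) ⋈[d=e] R)) → 4
E2 stepwise |·|:
  R → 6
  S → 5
  π[d](S) → 5
  (R ⋈[e=d] π[d](S)) → 4
  π[d,c,e,v]((R ⋈[e=d] π[d](S))) → 4
  π[v,c](π[d,c,e,v]((R ⋈[e=d] π[d](S)))) → 4

E1 and E2 produce the same multiset:
v | c
r | 3
s | 6
s | 7
s | 9

yes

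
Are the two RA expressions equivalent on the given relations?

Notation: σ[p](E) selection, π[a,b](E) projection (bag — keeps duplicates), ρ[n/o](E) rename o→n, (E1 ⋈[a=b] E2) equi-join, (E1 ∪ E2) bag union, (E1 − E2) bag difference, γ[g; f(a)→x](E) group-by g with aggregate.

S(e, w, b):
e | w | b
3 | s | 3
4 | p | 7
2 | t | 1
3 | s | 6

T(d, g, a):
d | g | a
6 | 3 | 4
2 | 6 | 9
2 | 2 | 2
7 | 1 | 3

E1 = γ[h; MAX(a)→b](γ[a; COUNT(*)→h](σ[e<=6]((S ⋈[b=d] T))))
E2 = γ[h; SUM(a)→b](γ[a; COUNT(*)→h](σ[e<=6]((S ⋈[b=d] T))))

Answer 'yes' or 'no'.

E1 row counts bottom-up:
  S → 4
  T → 4
  (S ⋈[b=d] T) → 2
  σ[e<=6]((S ⋈[b=d] T)) → 2
  γ[a; COUNT(*)→h](σ[e<=6]((S ⋈[b=d] T))) → 2
  γ[h; MAX(a)→b](γ[a; COUNT(*)→h](σ[e<=6]((S ⋈[b=d] T)))) → 1
E2 row counts bottom-up:
  S → 4
  T → 4
  (S ⋈[b=d] T) → 2
  σ[e<=6]((S ⋈[b=d] T)) → 2
  γ[a; COUNT(*)→h](σ[e<=6]((S ⋈[b=d] T))) → 2
  γ[h; SUM(a)→b](γ[a; COUNT(*)→h](σ[e<=6]((S ⋈[b=d] T)))) → 1

E1 result:
h | b
1 | 4
E2 result:
h | b
1 | 7
Witness: (1, 7) appears 0× in E1 but 1× in E2.

no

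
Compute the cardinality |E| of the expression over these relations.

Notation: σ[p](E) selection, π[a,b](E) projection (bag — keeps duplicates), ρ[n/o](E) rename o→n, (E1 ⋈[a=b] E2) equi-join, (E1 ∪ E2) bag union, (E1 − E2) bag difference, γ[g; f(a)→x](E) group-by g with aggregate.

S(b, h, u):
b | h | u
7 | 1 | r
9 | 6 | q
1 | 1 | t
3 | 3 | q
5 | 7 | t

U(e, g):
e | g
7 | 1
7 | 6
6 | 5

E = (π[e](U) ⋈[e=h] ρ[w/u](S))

Row counts bottom-up:
  U → 3
  π[e](U) → 3
  S → 5
  ρ[w/u](S) → 5
  (π[e](U) ⋈[e=h] ρ[w/u](S)) → 3

|E| = 3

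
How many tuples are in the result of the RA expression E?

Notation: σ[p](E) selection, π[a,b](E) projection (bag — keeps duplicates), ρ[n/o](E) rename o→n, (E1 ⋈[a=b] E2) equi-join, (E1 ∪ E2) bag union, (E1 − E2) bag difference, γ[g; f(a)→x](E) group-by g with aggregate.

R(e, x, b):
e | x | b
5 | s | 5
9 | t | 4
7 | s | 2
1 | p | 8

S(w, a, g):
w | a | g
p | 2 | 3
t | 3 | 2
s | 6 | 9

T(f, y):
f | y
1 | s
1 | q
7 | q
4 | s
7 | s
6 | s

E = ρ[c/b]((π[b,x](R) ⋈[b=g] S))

Subexpression sizes:
  R → 4
  π[b,x](R) → 4
  S → 3
  (π[b,x](R) ⋈[b=g] S) → 1
  ρ[c/b]((π[b,x](R) ⋈[b=g] S)) → 1

|E| = 1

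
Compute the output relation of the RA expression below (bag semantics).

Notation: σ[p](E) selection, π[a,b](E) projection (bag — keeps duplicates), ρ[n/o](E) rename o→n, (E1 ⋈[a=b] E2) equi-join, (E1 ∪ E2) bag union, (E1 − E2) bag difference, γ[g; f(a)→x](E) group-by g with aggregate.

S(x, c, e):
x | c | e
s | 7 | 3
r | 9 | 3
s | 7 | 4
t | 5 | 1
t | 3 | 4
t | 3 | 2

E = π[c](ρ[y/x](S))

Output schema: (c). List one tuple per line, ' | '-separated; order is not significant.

Subexpression sizes:
  S → 6
  ρ[y/x](S) → 6
  π[c](ρ[y/x](S)) → 6

== RESULT ==
c
3
3
5
7
7
9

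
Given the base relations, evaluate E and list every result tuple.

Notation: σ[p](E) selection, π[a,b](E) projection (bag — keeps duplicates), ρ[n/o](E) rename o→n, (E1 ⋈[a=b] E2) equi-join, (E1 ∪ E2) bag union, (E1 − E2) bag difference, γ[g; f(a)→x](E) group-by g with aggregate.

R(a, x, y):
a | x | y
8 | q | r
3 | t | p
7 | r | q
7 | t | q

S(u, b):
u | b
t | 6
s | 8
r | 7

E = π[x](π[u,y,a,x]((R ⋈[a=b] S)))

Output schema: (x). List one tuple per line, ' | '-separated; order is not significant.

Row counts bottom-up:
  R → 4
  S → 3
  (R ⋈[a=b] S) → 3
  π[u,y,a,x]((R ⋈[a=b] S)) → 3
  π[x](π[u,y,a,x]((R ⋈[a=b] S))) → 3

== RESULT ==
x
q
r
t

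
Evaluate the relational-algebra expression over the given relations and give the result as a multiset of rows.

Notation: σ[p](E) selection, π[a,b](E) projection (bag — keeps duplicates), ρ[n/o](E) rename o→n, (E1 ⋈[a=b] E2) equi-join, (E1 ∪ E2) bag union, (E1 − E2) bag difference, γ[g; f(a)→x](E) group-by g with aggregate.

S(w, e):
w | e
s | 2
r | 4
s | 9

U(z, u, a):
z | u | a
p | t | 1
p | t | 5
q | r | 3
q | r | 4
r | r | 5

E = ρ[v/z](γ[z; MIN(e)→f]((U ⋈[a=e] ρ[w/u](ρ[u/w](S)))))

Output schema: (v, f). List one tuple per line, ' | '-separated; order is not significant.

Row counts bottom-up:
  U → 5
  S → 3
  ρ[u/w](S) → 3
  ρ[w/u](ρ[u/w](S)) → 3
  (U ⋈[a=e] ρ[w/u](ρ[u/w](S))) → 1
  γ[z; MIN(e)→f]((U ⋈[a=e] ρ[w/u](ρ[u/w](S)))) → 1
  ρ[v/z](γ[z; MIN(e)→f]((U ⋈[a=e] ρ[w/u](ρ[u/w](S))))) → 1

== RESULT ==
v | f
q | 4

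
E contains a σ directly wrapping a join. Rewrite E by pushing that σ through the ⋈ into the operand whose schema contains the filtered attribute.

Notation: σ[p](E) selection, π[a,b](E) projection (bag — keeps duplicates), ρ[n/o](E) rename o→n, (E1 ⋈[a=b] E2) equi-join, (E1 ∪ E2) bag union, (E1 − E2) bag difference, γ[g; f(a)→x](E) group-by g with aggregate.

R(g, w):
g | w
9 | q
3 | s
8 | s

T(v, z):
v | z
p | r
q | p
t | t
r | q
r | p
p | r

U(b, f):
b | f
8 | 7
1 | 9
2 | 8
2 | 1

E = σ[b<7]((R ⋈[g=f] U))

σ filters on b, owned by the right side.
E' = (R ⋈[g=f] σ[b<7](U))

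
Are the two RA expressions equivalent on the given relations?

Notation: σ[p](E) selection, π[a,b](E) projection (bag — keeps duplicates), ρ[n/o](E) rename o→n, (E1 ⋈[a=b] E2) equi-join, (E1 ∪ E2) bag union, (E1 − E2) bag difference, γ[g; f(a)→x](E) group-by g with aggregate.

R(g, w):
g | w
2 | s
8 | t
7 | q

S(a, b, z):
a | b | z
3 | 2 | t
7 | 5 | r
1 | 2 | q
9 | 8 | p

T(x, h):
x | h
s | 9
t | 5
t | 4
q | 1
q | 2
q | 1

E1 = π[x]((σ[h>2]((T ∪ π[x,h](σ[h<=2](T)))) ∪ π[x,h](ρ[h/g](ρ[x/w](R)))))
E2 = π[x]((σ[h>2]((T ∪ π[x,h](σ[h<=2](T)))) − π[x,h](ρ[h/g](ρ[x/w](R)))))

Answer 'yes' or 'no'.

E1 row counts bottom-up:
  T → 6
  T → 6
  σ[h<=2](T) → 3
  π[x,h](σ[h<=2](T)) → 3
  (T ∪ π[x,h](σ[h<=2](T))) → 9
  σ[h>2]((T ∪ π[x,h](σ[h<=2](T)))) → 3
  R → 3
  ρ[x/w](R) → 3
  ρ[h/g](ρ[x/w](R)) → 3
  π[x,h](ρ[h/g](ρ[x/w](R))) → 3
  (σ[h>2]((T ∪ π[x,h](σ[h<=2](T)))) ∪ π[x,h](ρ[h/g](ρ[x/w](R)))) → 6
  π[x]((σ[h>2]((T ∪ π[x,h](σ[h<=2](T)))) ∪ π[x,h](ρ[h/g](ρ[x/w](R))))) → 6
E2 row counts bottom-up:
  T → 6
  T → 6
  σ[h<=2](T) → 3
  π[x,h](σ[h<=2](T)) → 3
  (T ∪ π[x,h](σ[h<=2](T))) → 9
  σ[h>2]((T ∪ π[x,h](σ[h<=2](T)))) → 3
  R → 3
  ρ[x/w](R) → 3
  ρ[h/g](ρ[x/w](R)) → 3
  π[x,h](ρ[h/g](ρ[x/w](R))) → 3
  (σ[h>2]((T ∪ π[x,h](σ[h<=2](T)))) − π[x,h](ρ[h/g](ρ[x/w](R)))) → 3
  π[x]((σ[h>2]((T ∪ π[x,h](σ[h<=2](T)))) − π[x,h](ρ[h/g](ρ[x/w](R))))) → 3

E1 result:
x
q
s
s
t
t
t
E2 result:
x
s
t
t
Witness: ('q',) appears 1× in E1 but 0× in E2.

no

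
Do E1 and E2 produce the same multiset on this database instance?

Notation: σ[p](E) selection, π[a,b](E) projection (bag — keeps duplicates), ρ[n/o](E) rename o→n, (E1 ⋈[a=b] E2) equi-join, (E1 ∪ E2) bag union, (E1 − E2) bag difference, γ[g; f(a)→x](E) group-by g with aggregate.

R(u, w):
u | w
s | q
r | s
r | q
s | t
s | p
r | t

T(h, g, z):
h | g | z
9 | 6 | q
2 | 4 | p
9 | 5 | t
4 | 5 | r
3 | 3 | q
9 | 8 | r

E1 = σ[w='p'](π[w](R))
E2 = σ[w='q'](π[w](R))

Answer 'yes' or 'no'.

E1 stepwise |·|:
  R → 6
  π[w](R) → 6
  σ[w='p'](π[w](R)) → 1
E2 stepwise |·|:
  R → 6
  π[w](R) → 6
  σ[w='q'](π[w](R)) → 2

E1 result:
w
p
E2 result:
w
q
q
Witness: ('p',) appears 1× in E1 but 0× in E2.

no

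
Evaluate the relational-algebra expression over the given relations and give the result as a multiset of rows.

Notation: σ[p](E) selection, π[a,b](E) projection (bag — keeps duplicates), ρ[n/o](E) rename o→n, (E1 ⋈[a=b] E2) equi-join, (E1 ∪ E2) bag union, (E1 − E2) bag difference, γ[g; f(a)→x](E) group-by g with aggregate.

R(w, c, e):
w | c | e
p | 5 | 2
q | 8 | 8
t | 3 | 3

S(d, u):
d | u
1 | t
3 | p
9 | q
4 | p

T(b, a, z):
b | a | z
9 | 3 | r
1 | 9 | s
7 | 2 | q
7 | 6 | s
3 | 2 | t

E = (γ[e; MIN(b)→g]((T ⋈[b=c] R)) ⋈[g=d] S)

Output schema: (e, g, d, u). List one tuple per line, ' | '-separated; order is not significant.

Row counts bottom-up:
  T → 5
  R → 3
  (T ⋈[b=c] R) → 1
  γ[e; MIN(b)→g]((T ⋈[b=c] R)) → 1
  S → 4
  (γ[e; MIN(b)→g]((T ⋈[b=c] R)) ⋈[g=d] S) → 1

== RESULT ==
e | g | d | u
3 | 3 | 3 | p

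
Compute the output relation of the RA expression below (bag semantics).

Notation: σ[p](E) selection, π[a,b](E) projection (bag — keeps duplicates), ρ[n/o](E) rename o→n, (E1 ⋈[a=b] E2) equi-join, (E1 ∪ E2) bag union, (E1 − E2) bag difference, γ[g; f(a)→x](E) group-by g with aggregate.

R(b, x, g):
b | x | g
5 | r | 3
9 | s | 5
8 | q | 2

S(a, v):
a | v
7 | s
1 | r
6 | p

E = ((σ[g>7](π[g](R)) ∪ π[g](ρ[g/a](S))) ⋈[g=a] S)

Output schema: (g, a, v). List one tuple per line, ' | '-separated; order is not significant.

Per-node cardinality:
  R → 3
  π[g](R) → 3
  σ[g>7](π[g](R)) → 0
  S → 3
  ρ[g/a](S) → 3
  π[g](ρ[g/a](S)) → 3
  (σ[g>7](π[g](R)) ∪ π[g](ρ[g/a](S))) → 3
  S → 3
  ((σ[g>7](π[g](R)) ∪ π[g](ρ[g/a](S))) ⋈[g=a] S) → 3

== RESULT ==
g | a | v
1 | 1 | r
6 | 6 | p
7 | 7 | s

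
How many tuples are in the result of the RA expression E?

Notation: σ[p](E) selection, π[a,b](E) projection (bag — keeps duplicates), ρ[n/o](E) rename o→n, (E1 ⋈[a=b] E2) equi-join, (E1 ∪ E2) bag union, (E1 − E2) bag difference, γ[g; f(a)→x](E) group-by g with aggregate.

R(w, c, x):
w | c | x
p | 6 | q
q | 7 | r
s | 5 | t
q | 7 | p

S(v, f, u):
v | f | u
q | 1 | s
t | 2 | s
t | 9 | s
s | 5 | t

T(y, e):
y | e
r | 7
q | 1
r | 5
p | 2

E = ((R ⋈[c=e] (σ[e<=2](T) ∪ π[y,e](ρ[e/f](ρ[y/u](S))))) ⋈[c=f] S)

Per-node cardinality:
  R → 4
  T → 4
  σ[e<=2](T) → 2
  S → 4
  ρ[y/u](S) → 4
  ρ[e/f](ρ[y/u](S)) → 4
  π[y,e](ρ[e/f](ρ[y/u](S))) → 4
  (σ[e<=2](T) ∪ π[y,e](ρ[e/f](ρ[y/u](S)))) → 6
  (R ⋈[c=e] (σ[e<=2](T) ∪ π[y,e](ρ[e/f](ρ[y/u](S))))) → 1
  S → 4
  ((R ⋈[c=e] (σ[e<=2](T) ∪ π[y,e](ρ[e/f](ρ[y/u](S))))) ⋈[c=f] S) → 1

|E| = 1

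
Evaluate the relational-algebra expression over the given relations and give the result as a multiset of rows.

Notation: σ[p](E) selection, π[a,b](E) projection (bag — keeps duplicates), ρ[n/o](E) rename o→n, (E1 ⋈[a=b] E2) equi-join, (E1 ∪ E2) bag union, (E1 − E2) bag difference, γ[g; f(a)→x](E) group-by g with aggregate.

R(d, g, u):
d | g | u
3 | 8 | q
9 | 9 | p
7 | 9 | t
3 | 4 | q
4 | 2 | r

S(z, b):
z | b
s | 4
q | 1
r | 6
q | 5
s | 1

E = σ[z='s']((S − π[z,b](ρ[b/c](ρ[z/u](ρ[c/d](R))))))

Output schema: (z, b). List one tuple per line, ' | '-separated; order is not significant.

Per-node cardinality:
  S → 5
  R → 5
  ρ[c/d](R) → 5
  ρ[z/u](ρ[c/d](R)) → 5
  ρ[b/c](ρ[z/u](ρ[c/d](R))) → 5
  π[z,b](ρ[b/c](ρ[z/u](ρ[c/d](R)))) → 5
  (S − π[z,b](ρ[b/c](ρ[z/u](ρ[c/d](R))))) → 5
  σ[z='s']((S − π[z,b](ρ[b/c](ρ[z/u](ρ[c/d](R)))))) → 2

== RESULT ==
z | b
s | 1
s | 4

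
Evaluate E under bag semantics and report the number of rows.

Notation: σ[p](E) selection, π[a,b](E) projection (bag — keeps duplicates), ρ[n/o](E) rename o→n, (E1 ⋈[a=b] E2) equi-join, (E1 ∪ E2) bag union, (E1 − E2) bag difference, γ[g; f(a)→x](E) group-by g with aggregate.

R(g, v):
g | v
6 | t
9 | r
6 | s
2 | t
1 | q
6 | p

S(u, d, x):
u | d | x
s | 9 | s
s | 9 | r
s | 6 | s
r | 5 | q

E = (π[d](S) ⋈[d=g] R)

Subexpression sizes:
  S → 4
  π[d](S) → 4
  R → 6
  (π[d](S) ⋈[d=g] R) → 5

|E| = 5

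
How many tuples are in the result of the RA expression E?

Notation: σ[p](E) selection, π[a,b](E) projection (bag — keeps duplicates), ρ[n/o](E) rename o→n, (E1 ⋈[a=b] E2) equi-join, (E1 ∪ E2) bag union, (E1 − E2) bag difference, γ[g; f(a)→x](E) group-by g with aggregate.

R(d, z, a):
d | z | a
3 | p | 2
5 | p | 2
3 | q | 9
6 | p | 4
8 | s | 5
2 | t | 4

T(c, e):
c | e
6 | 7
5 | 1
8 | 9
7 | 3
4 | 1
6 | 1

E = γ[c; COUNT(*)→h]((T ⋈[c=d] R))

Subexpression sizes:
  T → 6
  R → 6
  (T ⋈[c=d] R) → 4
  γ[c; COUNT(*)→h]((T ⋈[c=d] R)) → 3

|E| = 3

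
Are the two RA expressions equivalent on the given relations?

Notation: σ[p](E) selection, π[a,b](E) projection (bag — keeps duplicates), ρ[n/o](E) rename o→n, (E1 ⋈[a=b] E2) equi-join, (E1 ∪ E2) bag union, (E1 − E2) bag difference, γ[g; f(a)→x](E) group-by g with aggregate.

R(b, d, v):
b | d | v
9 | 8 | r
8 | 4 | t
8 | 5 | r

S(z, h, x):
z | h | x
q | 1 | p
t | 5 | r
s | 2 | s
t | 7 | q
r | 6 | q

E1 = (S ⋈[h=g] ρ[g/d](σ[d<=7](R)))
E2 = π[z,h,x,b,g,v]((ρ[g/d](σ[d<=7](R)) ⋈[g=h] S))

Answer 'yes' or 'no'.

E1 per-node cardinality:
  S → 5
  R → 3
  σ[d<=7](R) → 2
  ρ[g/d](σ[d<=7](R)) → 2
  (S ⋈[h=g] ρ[g/d](σ[d<=7](R))) → 1
E2 per-node cardinality:
  R → 3
  σ[d<=7](R) → 2
  ρ[g/d](σ[d<=7](R)) → 2
  S → 5
  (ρ[g/d](σ[d<=7](R)) ⋈[g=h] S) → 1
  π[z,h,x,b,g,v]((ρ[g/d](σ[d<=7](R)) ⋈[g=h] S)) → 1

E1 and E2 produce the same multiset:
z | h | x | b | g | v
t | 5 | r | 8 | 5 | r

yes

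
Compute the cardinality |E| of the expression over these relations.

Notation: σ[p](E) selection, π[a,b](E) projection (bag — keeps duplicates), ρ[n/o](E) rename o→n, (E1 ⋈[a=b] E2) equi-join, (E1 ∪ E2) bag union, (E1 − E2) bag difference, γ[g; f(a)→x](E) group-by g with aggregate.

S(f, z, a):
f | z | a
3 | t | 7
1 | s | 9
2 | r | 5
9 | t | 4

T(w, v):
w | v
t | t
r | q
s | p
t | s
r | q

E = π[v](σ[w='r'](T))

Stepwise |·|:
  T → 5
  σ[w='r'](T) → 2
  π[v](σ[w='r'](T)) → 2

|E| = 2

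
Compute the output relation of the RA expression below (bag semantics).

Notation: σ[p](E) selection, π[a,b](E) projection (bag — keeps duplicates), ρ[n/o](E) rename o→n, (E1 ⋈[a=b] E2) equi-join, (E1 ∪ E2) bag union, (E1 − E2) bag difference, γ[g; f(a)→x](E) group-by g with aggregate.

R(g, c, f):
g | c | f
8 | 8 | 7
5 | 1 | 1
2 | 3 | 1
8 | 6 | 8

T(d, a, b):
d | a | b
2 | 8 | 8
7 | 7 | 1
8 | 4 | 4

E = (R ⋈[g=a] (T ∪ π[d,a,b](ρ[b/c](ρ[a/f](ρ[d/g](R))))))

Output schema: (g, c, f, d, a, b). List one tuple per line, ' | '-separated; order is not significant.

Per-node cardinality:
  R → 4
  T → 3
  R → 4
  ρ[d/g](R) → 4
  ρ[a/f](ρ[d/g](R)) → 4
  ρ[b/c](ρ[a/f](ρ[d/g](R))) → 4
  π[d,a,b](ρ[b/c](ρ[a/f](ρ[d/g](R)))) → 4
  (T ∪ π[d,a,b](ρ[b/c](ρ[a/f](ρ[d/g](R))))) → 7
  (R ⋈[g=a] (T ∪ π[d,a,b](ρ[b/c](ρ[a/f](ρ[d/g](R)))))) → 4

== RESULT ==
g | c | f | d | a | b
8 | 6 | 8 | 2 | 8 | 8
8 | 6 | 8 | 8 | 8 | 6
8 | 8 | 7 | 2 | 8 | 8
8 | 8 | 7 | 8 | 8 | 6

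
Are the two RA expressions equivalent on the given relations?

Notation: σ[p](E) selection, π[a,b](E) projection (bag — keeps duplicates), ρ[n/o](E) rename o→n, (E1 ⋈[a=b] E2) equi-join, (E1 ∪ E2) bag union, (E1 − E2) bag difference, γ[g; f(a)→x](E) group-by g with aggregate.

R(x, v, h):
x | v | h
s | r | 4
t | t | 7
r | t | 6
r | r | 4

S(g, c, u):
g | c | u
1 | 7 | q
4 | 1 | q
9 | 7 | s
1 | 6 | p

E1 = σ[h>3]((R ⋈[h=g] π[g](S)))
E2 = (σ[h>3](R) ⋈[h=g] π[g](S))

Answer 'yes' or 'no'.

E1 subexpression sizes:
  R → 4
  S → 4
  π[g](S) → 4
  (R ⋈[h=g] π[g](S)) → 2
  σ[h>3]((R ⋈[h=g] π[g](S))) → 2
E2 subexpression sizes:
  R → 4
  σ[h>3](R) → 4
  S → 4
  π[g](S) → 4
  (σ[h>3](R) ⋈[h=g] π[g](S)) → 2

E1 and E2 produce the same multiset:
x | v | h | g
r | r | 4 | 4
s | r | 4 | 4

yes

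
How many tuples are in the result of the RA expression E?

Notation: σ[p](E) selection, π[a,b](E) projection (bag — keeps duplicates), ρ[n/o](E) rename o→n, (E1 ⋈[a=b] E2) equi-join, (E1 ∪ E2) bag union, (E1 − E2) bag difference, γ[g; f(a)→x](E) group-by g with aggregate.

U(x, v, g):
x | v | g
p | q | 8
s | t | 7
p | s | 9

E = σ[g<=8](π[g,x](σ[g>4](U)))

Subexpression sizes:
  U → 3
  σ[g>4](U) → 3
  π[g,x](σ[g>4](U)) → 3
  σ[g<=8](π[g,x](σ[g>4](U))) → 2

|E| = 2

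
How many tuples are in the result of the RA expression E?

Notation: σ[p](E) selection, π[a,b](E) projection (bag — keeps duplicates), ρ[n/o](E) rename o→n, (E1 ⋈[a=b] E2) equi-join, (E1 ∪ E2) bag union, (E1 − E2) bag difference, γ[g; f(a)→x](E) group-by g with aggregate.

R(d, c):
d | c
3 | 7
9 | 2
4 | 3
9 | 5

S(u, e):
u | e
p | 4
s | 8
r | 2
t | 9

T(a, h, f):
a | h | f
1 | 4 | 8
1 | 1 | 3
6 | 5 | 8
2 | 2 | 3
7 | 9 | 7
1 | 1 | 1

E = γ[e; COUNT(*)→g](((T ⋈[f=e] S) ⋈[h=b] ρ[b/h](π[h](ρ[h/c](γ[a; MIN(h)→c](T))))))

Row counts bottom-up:
  T → 6
  S → 4
  (T ⋈[f=e] S) → 2
  T → 6
  γ[a; MIN(h)→c](T) → 4
  ρ[h/c](γ[a; MIN(h)→c](T)) → 4
  π[h](ρ[h/c](γ[a; MIN(h)→c](T))) → 4
  ρ[b/h](π[h](ρ[h/c](γ[a; MIN(h)→c](T)))) → 4
  ((T ⋈[f=e] S) ⋈[h=b] ρ[b/h](π[h](ρ[h/c](γ[a; MIN(h)→c](T))))) → 1
  γ[e; COUNT(*)→g](((T ⋈[f=e] S) ⋈[h=b] ρ[b/h](π[h](ρ[h/c](γ[a; MIN(h)→c](T)))))) → 1

|E| = 1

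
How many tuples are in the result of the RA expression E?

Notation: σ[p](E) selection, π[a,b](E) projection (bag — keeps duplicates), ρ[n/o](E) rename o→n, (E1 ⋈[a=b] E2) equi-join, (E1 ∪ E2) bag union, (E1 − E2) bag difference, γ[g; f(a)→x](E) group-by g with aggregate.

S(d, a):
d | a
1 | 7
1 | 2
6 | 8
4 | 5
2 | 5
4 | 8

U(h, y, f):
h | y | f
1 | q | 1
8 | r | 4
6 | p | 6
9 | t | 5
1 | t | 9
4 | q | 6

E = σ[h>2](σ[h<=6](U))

Subexpression sizes:
  U → 6
  σ[h<=6](U) → 4
  σ[h>2](σ[h<=6](U)) → 2

|E| = 2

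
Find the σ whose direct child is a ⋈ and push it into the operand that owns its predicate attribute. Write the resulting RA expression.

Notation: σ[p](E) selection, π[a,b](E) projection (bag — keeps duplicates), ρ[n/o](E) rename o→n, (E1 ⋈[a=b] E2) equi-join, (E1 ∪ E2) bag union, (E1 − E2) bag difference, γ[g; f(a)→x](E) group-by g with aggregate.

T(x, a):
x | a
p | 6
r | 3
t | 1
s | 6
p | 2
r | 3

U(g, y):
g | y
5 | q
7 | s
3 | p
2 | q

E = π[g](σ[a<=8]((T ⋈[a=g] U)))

σ filters on a, owned by the left side.
E' = π[g]((σ[a<=8](T) ⋈[a=g] U))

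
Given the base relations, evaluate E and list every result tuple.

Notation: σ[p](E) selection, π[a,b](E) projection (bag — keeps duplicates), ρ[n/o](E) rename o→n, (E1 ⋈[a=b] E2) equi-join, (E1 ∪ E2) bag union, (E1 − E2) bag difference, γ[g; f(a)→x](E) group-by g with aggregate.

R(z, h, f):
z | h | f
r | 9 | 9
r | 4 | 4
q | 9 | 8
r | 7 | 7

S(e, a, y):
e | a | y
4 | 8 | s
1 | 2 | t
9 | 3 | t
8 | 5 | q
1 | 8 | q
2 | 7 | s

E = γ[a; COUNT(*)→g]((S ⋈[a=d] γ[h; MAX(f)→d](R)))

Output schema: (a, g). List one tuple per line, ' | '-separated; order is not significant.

Per-node cardinality:
  S → 6
  R → 4
  γ[h; MAX(f)→d](R) → 3
  (S ⋈[a=d] γ[h; MAX(f)→d](R)) → 1
  γ[a; COUNT(*)→g]((S ⋈[a=d] γ[h; MAX(f)→d](R))) → 1

== RESULT ==
a | g
7 | 1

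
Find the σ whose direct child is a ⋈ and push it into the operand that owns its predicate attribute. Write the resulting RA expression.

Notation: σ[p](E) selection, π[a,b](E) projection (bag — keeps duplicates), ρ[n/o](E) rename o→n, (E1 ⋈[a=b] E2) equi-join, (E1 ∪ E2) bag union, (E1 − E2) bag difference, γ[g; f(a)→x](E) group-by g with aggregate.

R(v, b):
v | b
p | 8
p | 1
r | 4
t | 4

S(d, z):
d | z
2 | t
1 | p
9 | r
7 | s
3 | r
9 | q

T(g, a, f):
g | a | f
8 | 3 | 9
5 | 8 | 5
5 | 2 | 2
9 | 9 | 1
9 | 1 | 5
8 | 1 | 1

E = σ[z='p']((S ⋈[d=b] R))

σ filters on z, owned by the left side.
E' = (σ[z='p'](S) ⋈[d=b] R)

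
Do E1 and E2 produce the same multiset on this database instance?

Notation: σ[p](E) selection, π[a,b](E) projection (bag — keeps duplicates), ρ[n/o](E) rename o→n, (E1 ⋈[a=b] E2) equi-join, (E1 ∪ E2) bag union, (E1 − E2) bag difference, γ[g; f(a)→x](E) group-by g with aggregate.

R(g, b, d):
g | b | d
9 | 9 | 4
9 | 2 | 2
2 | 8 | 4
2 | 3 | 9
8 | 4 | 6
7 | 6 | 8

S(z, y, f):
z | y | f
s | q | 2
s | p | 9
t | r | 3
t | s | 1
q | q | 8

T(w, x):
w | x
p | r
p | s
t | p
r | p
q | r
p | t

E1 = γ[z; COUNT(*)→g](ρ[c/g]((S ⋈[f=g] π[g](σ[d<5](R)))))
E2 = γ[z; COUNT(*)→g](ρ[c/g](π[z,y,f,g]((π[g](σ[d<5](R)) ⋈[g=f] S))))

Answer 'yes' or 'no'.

E1 per-node cardinality:
  S → 5
  R → 6
  σ[d<5](R) → 3
  π[g](σ[d<5](R)) → 3
  (S ⋈[f=g] π[g](σ[d<5](R))) → 3
  ρ[c/g]((S ⋈[f=g] π[g](σ[d<5](R)))) → 3
  γ[z; COUNT(*)→g](ρ[c/g]((S ⋈[f=g] π[g](σ[d<5](R))))) → 1
E2 per-node cardinality:
  R → 6
  σ[d<5](R) → 3
  π[g](σ[d<5](R)) → 3
  S → 5
  (π[g](σ[d<5](R)) ⋈[g=f] S) → 3
  π[z,y,f,g]((π[g](σ[d<5](R)) ⋈[g=f] S)) → 3
  ρ[c/g](π[z,y,f,g]((π[g](σ[d<5](R)) ⋈[g=f] S))) → 3
  γ[z; COUNT(*)→g](ρ[c/g](π[z,y,f,g]((π[g](σ[d<5](R)) ⋈[g=f] S)))) → 1

E1 and E2 produce the same multiset:
z | g
s | 3

yes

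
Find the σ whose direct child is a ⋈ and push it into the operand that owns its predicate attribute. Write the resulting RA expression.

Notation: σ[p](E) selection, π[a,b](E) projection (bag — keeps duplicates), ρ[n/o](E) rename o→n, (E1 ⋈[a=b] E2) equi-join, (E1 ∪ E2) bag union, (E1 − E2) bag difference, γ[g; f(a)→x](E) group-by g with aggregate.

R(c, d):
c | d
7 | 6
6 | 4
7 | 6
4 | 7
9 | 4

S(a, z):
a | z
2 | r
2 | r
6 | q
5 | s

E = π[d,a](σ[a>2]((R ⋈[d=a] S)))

σ filters on a, owned by the right side.
E' = π[d,a]((R ⋈[d=a] σ[a>2](S)))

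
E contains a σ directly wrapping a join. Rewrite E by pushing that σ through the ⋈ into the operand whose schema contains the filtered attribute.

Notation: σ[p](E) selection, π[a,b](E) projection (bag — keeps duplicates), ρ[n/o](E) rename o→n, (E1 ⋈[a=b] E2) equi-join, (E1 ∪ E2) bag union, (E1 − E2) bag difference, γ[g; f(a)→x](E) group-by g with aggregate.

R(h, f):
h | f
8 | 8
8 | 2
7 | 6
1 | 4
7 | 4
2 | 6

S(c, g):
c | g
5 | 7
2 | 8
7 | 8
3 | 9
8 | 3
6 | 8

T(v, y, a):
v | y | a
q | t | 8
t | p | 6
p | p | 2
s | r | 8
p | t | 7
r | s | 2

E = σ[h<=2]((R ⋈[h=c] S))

σ filters on h, owned by the left side.
E' = (σ[h<=2](R) ⋈[h=c] S)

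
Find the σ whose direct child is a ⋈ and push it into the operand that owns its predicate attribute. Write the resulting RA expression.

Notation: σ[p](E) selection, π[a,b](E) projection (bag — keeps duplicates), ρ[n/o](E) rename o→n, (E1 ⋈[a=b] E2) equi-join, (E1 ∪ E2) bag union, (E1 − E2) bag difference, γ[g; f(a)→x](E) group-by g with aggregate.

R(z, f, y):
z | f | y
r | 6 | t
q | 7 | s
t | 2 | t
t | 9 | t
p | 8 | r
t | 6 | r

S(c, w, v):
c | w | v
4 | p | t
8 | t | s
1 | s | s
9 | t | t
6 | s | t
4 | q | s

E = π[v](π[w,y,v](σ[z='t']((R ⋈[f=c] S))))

σ filters on z, owned by the left side.
E' = π[v](π[w,y,v]((σ[z='t'](R) ⋈[f=c] S)))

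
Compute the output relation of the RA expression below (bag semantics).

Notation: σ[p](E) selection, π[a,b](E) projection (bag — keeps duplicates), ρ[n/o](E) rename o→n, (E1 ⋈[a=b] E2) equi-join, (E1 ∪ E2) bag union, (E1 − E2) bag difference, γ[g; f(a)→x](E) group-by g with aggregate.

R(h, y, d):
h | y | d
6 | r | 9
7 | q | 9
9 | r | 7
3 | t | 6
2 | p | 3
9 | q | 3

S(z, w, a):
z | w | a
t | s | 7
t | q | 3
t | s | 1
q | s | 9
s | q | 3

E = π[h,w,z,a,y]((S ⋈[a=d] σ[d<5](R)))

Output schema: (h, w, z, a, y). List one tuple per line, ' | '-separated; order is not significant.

Subexpression sizes:
  S → 5
  R → 6
  σ[d<5](R) → 2
  (S ⋈[a=d] σ[d<5](R)) → 4
  π[h,w,z,a,y]((S ⋈[a=d] σ[d<5](R))) → 4

== RESULT ==
h | w | z | a | y
2 | q | s | 3 | p
2 | q | t | 3 | p
9 | q | s | 3 | q
9 | q | t | 3 | q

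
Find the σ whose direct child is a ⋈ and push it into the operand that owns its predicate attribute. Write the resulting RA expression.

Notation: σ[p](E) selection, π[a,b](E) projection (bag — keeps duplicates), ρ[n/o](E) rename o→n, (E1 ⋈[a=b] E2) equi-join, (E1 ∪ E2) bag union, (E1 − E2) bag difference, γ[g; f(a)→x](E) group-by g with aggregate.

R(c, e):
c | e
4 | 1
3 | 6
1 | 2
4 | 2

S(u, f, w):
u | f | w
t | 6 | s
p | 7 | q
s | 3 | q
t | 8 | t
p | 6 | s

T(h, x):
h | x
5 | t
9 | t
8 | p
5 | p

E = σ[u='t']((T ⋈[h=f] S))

σ filters on u, owned by the right side.
E' = (T ⋈[h=f] σ[u='t'](S))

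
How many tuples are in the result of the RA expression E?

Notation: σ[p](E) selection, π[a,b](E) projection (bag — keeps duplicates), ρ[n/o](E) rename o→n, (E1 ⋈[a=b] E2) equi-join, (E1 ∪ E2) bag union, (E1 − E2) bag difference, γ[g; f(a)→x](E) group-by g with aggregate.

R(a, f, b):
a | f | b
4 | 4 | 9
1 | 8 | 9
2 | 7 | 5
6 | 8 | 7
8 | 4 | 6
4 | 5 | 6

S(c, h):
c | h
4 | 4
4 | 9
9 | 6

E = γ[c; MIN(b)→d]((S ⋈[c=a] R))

Row counts bottom-up:
  S → 3
  R → 6
  (S ⋈[c=a] R) → 4
  γ[c; MIN(b)→d]((S ⋈[c=a] R)) → 1

|E| = 1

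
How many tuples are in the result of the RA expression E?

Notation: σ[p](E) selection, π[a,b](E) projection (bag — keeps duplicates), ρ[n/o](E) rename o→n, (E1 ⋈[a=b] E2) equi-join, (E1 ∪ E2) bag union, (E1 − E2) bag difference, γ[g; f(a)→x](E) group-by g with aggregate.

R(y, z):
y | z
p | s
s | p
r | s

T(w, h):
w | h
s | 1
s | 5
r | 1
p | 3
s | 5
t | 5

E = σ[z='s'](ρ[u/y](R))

Row counts bottom-up:
  R → 3
  ρ[u/y](R) → 3
  σ[z='s'](ρ[u/y](R)) → 2

|E| = 2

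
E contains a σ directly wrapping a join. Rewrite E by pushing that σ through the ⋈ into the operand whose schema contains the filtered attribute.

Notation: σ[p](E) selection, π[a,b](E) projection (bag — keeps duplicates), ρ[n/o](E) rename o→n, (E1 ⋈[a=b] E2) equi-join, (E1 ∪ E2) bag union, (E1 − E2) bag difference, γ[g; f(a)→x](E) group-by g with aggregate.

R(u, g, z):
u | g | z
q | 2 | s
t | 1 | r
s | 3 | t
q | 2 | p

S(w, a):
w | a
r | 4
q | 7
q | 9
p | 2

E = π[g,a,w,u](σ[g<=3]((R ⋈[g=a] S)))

σ filters on g, owned by the left side.
E' = π[g,a,w,u]((σ[g<=3](R) ⋈[g=a] S))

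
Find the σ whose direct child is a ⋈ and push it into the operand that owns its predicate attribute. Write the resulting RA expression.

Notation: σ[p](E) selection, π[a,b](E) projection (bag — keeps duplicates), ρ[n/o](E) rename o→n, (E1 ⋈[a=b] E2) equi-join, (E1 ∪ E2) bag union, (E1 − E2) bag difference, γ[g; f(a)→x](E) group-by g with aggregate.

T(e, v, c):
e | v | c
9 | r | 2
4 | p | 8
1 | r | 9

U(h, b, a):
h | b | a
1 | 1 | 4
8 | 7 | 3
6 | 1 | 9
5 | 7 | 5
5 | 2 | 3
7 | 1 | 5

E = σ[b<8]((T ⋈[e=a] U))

σ filters on b, owned by the right side.
E' = (T ⋈[e=a] σ[b<8](U))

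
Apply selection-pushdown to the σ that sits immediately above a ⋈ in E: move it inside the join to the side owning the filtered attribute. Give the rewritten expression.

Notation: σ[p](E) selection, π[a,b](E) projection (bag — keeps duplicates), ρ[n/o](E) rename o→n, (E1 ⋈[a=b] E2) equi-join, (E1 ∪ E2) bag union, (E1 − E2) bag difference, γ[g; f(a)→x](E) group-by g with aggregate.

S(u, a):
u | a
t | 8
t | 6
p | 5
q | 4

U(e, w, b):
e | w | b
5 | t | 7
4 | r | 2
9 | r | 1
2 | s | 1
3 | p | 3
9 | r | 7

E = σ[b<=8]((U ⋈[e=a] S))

σ filters on b, owned by the left side.
E' = (σ[b<=8](U) ⋈[e=a] S)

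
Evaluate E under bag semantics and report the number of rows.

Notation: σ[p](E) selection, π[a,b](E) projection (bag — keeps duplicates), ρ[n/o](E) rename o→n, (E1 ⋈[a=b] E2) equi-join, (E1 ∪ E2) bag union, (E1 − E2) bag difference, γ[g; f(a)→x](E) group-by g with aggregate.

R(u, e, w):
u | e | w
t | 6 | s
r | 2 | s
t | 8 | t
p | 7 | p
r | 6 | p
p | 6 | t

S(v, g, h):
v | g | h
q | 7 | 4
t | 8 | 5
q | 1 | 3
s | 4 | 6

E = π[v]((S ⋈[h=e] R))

Stepwise |·|:
  S → 4
  R → 6
  (S ⋈[h=e] R) → 3
  π[v]((S ⋈[h=e] R)) → 3

|E| = 3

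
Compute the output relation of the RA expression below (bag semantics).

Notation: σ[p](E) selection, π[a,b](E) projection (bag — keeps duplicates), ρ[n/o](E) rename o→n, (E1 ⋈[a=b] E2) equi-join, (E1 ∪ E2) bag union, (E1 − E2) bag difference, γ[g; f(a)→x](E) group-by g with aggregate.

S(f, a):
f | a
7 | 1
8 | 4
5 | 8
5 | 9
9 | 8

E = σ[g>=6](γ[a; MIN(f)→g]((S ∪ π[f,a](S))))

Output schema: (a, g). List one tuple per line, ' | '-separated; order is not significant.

Stepwise |·|:
  S → 5
  S → 5
  π[f,a](S) → 5
  (S ∪ π[f,a](S)) → 10
  γ[a; MIN(f)→g]((S ∪ π[f,a](S))) → 4
  σ[g>=6](γ[a; MIN(f)→g]((S ∪ π[f,a](S)))) → 2

== RESULT ==
a | g
1 | 7
4 | 8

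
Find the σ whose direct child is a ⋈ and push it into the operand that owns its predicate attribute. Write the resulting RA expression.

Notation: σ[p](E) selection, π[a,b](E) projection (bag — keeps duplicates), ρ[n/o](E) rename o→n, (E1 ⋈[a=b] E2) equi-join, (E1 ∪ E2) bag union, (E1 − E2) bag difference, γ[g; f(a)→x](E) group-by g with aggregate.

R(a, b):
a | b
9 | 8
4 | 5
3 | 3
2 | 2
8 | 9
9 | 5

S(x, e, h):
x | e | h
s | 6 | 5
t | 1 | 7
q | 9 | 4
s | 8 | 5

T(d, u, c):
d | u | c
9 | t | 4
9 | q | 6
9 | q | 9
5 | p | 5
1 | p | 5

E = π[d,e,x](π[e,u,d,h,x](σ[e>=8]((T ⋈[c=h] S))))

σ filters on e, owned by the right side.
E' = π[d,e,x](π[e,u,d,h,x]((T ⋈[c=h] σ[e>=8](S))))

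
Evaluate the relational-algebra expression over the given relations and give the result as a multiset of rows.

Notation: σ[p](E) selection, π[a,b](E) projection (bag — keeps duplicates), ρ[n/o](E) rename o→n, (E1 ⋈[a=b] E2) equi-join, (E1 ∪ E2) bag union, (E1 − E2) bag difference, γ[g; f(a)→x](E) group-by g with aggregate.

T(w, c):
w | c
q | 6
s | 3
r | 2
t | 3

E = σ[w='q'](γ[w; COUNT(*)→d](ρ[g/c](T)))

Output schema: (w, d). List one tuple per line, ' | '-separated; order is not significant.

Subexpression sizes:
  T → 4
  ρ[g/c](T) → 4
  γ[w; COUNT(*)→d](ρ[g/c](T)) → 4
  σ[w='q'](γ[w; COUNT(*)→d](ρ[g/c](T))) → 1

== RESULT ==
w | d
q | 1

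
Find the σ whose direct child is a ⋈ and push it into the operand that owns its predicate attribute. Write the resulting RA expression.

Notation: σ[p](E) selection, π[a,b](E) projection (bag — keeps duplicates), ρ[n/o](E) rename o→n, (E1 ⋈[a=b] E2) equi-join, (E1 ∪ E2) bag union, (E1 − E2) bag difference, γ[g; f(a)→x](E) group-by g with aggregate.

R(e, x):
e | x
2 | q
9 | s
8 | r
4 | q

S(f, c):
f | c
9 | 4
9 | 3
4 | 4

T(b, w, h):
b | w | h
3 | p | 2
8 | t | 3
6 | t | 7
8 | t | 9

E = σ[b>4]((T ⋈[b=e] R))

σ filters on b, owned by the left side.
E' = (σ[b>4](T) ⋈[b=e] R)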